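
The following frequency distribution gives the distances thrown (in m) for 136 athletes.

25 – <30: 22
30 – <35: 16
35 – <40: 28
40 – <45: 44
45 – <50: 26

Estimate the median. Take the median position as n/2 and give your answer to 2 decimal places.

Cumulative frequencies: 22, 38, 66, 110, 136
n = 136; position = n/2 = 68.
This falls in the class 40 – <45: L = 40, F = 66, f = 44, h = 5.
Median ≈ 40 + ((68 − 66) / 44) × 5 = 40.2273

40.23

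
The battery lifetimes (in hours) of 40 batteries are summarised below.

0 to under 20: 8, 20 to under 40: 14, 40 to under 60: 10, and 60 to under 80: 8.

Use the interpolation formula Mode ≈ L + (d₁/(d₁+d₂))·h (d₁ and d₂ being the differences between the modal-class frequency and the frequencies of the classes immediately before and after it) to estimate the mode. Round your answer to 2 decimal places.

Modal class: 20 to under 40 (highest frequency 14).
d₁ = 14 − 8 = 6, d₂ = 14 − 10 = 4
Mode ≈ 20 + (6/(6+4)) × 20 = 20 + 12.0000 = 32.0000

32.00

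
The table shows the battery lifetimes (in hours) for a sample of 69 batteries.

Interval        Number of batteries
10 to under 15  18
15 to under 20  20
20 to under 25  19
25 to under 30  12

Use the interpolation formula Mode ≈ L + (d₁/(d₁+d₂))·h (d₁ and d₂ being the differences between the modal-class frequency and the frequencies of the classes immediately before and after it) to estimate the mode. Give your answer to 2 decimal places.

18.33

Modal class: 15 to under 20 (highest frequency 20).
d₁ = 20 − 18 = 2, d₂ = 20 − 19 = 1
Mode ≈ 15 + (2/(2+1)) × 5 = 15 + 3.3333 = 18.3333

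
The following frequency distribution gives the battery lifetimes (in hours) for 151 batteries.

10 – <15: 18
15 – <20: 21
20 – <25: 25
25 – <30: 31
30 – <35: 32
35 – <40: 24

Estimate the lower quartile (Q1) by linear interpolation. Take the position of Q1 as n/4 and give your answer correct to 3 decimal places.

19.702

Cumulative frequencies: 18, 39, 64, 95, 127, 151
n = 151; position = n/4 = 37.75.
This falls in the class 15 – <20: L = 15, F = 18, f = 21, h = 5.
Lower quartile ≈ 15 + ((37.75 − 18) / 21) × 5 = 19.7024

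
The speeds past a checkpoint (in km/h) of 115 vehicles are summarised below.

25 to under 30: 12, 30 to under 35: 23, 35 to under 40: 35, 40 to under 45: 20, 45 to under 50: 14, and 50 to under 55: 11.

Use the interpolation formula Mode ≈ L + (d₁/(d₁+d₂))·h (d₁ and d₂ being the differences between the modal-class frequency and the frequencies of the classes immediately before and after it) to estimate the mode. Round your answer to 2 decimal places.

Modal class: 35 to under 40 (highest frequency 35).
d₁ = 35 − 23 = 12, d₂ = 35 − 20 = 15
Mode ≈ 35 + (12/(12+15)) × 5 = 35 + 2.2222 = 37.2222

37.22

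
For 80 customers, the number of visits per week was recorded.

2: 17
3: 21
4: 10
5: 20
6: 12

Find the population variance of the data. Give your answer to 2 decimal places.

1.94

Values: 2, 3, 4, 5, 6
n = 80, Σfx = 309, mean = 3.8625
Σfx² = 1349
Σf(x − x̄)² = Σfx² − (Σfx)²/n = 1349 − 309²/80 = 155.4875
Population variance = 155.4875 / 80 = 1.9436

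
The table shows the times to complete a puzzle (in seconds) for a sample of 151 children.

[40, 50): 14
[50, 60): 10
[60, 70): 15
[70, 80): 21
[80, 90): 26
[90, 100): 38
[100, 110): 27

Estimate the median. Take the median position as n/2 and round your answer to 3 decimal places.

85.962

Cumulative frequencies: 14, 24, 39, 60, 86, 124, 151
n = 151; position = n/2 = 75.5.
This falls in the class [80, 90): L = 80, F = 60, f = 26, h = 10.
Median ≈ 80 + ((75.5 − 60) / 26) × 10 = 85.9615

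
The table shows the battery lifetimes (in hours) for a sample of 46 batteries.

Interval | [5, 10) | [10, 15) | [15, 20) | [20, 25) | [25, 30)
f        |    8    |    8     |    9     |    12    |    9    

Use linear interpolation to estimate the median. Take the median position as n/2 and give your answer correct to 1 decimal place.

18.9

Cumulative frequencies: 8, 16, 25, 37, 46
n = 46; position = n/2 = 23.
This falls in the class [15, 20): L = 15, F = 16, f = 9, h = 5.
Median ≈ 15 + ((23 − 16) / 9) × 5 = 18.8889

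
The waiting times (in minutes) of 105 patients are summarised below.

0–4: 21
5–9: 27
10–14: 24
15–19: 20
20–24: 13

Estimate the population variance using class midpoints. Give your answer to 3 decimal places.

Midpoints: 2, 7, 12, 17, 22
n = 105, Σfm = 1145, mean = 10.9048
Σfm² = 16935
Σf(m − x̄)² = Σfm² − (Σfm)²/n = 16935 − 1145²/105 = 4449.0476
Population variance = 4449.0476 / 105 = 42.3719

42.372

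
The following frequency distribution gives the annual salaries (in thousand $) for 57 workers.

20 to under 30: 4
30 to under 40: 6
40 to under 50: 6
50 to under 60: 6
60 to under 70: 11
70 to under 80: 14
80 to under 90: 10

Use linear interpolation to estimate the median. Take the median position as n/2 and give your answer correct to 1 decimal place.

Cumulative frequencies: 4, 10, 16, 22, 33, 47, 57
n = 57; position = n/2 = 28.5.
This falls in the class 60 to under 70: L = 60, F = 22, f = 11, h = 10.
Median ≈ 60 + ((28.5 − 22) / 11) × 10 = 65.9091

65.9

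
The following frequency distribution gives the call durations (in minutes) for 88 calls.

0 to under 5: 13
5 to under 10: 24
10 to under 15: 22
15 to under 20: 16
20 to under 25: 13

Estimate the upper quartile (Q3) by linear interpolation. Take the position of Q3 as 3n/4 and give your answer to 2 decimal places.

Cumulative frequencies: 13, 37, 59, 75, 88
n = 88; position = 3n/4 = 66.
This falls in the class 15 to under 20: L = 15, F = 59, f = 16, h = 5.
Upper quartile ≈ 15 + ((66 − 59) / 16) × 5 = 17.1875

17.19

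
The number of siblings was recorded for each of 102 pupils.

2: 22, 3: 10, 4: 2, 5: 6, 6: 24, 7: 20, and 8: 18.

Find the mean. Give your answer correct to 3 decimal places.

Values: 2, 3, 4, 5, 6, 7, 8
Σfx = 22×2 + 10×3 + 2×4 + 6×5 + 24×6 + 20×7 + 18×8 = 540
n = Σf = 102
Mean = 540 / 102 = 5.2941

5.294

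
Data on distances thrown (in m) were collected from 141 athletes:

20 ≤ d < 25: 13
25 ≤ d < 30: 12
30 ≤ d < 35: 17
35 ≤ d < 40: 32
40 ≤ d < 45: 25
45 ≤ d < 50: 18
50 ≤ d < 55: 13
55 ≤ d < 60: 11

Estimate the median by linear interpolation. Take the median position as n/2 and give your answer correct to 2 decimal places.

Cumulative frequencies: 13, 25, 42, 74, 99, 117, 130, 141
n = 141; position = n/2 = 70.5.
This falls in the class 35 ≤ d < 40: L = 35, F = 42, f = 32, h = 5.
Median ≈ 35 + ((70.5 − 42) / 32) × 5 = 39.4531

39.45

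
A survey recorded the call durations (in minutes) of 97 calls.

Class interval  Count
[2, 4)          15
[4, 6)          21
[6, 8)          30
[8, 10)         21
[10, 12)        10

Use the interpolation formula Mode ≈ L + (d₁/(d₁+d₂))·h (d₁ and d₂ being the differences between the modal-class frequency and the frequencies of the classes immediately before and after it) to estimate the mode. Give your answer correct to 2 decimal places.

Modal class: [6, 8) (highest frequency 30).
d₁ = 30 − 21 = 9, d₂ = 30 − 21 = 9
Mode ≈ 6 + (9/(9+9)) × 2 = 6 + 1.0000 = 7.0000

7.00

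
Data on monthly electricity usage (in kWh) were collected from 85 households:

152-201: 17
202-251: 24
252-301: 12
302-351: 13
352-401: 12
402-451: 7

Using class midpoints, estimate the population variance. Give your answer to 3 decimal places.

6352.941

Midpoints: 176.5, 226.5, 276.5, 326.5, 376.5, 426.5
n = 85, Σfm = 23502.5, mean = 276.5000
Σfm² = 7038441.25
Σf(m − x̄)² = Σfm² − (Σfm)²/n = 7038441.25 − 23502.5²/85 = 540000.0000
Population variance = 540000.0000 / 85 = 6352.9412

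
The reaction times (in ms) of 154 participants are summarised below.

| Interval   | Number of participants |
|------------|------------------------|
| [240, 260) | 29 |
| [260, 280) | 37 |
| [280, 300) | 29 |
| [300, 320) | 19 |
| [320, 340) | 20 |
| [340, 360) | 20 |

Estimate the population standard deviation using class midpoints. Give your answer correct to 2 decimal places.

Midpoints: 250, 270, 290, 310, 330, 350
n = 154, Σfm = 45140, mean = 293.1169
Σfm² = 13402600
Σf(m − x̄)² = Σfm² − (Σfm)²/n = 13402600 − 45140²/154 = 171303.8961
Population variance = 171303.8961 / 154 = 1112.3630
Standard deviation = √1112.3630 = 33.3521

33.35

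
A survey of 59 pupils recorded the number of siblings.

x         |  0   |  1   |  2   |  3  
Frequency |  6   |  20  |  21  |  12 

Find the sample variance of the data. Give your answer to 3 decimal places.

Values: 0, 1, 2, 3
n = 59, Σfx = 98, mean = 1.6610
Σfx² = 212
Σf(x − x̄)² = Σfx² − (Σfx)²/n = 212 − 98²/59 = 49.2203
Sample variance = 49.2203 / 58 = 0.8486

0.849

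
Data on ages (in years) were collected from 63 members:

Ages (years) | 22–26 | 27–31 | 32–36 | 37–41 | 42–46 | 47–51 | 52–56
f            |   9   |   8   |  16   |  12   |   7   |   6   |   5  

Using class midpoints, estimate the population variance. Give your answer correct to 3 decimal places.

Midpoints: 24, 29, 34, 39, 44, 49, 54
n = 63, Σfm = 2332, mean = 37.0159
Σfm² = 91198
Σf(m − x̄)² = Σfm² − (Σfm)²/n = 91198 − 2332²/63 = 4876.9841
Population variance = 4876.9841 / 63 = 77.4124

77.412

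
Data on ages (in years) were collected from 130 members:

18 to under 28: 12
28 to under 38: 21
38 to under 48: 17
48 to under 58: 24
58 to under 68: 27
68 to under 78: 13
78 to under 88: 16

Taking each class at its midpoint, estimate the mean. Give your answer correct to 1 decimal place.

53.5

Midpoints: 23, 33, 43, 53, 63, 73, 83
Σfm = 12×23 + 21×33 + 17×43 + 24×53 + 27×63 + 13×73 + 16×83 = 6950
n = Σf = 130
Mean = 6950 / 130 = 53.4615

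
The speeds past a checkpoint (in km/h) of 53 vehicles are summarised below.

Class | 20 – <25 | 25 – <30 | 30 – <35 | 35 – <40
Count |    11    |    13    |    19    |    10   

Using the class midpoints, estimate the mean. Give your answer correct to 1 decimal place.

Midpoints: 22.5, 27.5, 32.5, 37.5
Σfm = 11×22.5 + 13×27.5 + 19×32.5 + 10×37.5 = 1597.5
n = Σf = 53
Mean = 1597.5 / 53 = 30.1415

30.1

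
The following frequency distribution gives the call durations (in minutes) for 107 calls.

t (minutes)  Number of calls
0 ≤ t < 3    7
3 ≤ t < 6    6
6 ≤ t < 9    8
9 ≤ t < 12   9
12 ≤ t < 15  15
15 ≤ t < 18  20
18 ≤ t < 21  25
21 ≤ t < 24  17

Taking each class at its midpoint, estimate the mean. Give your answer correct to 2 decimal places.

Midpoints: 1.5, 4.5, 7.5, 10.5, 13.5, 16.5, 19.5, 22.5
Σfm = 7×1.5 + 6×4.5 + 8×7.5 + 9×10.5 + 15×13.5 + 20×16.5 + 25×19.5 + 17×22.5 = 1594.5
n = Σf = 107
Mean = 1594.5 / 107 = 14.9019

14.90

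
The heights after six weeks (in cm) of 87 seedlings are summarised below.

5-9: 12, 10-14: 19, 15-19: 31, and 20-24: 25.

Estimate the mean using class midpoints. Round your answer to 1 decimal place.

16.0

Midpoints: 7, 12, 17, 22
Σfm = 12×7 + 19×12 + 31×17 + 25×22 = 1389
n = Σf = 87
Mean = 1389 / 87 = 15.9655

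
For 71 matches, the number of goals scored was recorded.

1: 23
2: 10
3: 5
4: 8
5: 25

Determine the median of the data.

Cumulative frequencies: 23, 33, 38, 46, 71
n = 71, so the median is the value in position (n+1)/2 = 36.
Position 36 falls at value 3.

3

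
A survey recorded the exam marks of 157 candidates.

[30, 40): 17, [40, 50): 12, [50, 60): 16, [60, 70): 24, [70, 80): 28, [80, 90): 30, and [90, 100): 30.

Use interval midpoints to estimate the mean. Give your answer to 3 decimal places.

70.541

Midpoints: 35, 45, 55, 65, 75, 85, 95
Σfm = 17×35 + 12×45 + 16×55 + 24×65 + 28×75 + 30×85 + 30×95 = 11075
n = Σf = 157
Mean = 11075 / 157 = 70.5414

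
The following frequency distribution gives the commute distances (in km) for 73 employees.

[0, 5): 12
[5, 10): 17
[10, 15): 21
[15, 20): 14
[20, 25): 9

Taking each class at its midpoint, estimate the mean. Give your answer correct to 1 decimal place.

11.9

Midpoints: 2.5, 7.5, 12.5, 17.5, 22.5
Σfm = 12×2.5 + 17×7.5 + 21×12.5 + 14×17.5 + 9×22.5 = 867.5
n = Σf = 73
Mean = 867.5 / 73 = 11.8836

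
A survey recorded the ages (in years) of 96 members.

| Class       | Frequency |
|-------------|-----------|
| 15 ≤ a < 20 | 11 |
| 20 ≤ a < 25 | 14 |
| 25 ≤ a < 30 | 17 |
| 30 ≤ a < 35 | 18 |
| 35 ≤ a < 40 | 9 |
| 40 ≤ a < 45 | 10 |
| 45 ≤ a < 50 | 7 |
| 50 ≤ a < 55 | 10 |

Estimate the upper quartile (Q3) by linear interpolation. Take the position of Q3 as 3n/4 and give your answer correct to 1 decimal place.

Cumulative frequencies: 11, 25, 42, 60, 69, 79, 86, 96
n = 96; position = 3n/4 = 72.
This falls in the class 40 ≤ a < 45: L = 40, F = 69, f = 10, h = 5.
Upper quartile ≈ 40 + ((72 − 69) / 10) × 5 = 41.5000

41.5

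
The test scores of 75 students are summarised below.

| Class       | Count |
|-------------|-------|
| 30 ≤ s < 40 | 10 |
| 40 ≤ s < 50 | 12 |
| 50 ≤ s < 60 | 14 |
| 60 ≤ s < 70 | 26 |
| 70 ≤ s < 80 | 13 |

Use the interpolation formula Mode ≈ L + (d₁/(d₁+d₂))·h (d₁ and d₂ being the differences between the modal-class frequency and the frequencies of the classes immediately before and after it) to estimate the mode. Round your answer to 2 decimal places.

64.80

Modal class: 60 ≤ s < 70 (highest frequency 26).
d₁ = 26 − 14 = 12, d₂ = 26 − 13 = 13
Mode ≈ 60 + (12/(12+13)) × 10 = 60 + 4.8000 = 64.8000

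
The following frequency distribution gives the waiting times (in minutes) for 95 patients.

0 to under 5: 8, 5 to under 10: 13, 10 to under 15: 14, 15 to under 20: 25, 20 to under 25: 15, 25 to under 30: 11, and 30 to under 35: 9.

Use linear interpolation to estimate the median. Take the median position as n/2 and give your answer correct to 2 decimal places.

17.50

Cumulative frequencies: 8, 21, 35, 60, 75, 86, 95
n = 95; position = n/2 = 47.5.
This falls in the class 15 to under 20: L = 15, F = 35, f = 25, h = 5.
Median ≈ 15 + ((47.5 − 35) / 25) × 5 = 17.5000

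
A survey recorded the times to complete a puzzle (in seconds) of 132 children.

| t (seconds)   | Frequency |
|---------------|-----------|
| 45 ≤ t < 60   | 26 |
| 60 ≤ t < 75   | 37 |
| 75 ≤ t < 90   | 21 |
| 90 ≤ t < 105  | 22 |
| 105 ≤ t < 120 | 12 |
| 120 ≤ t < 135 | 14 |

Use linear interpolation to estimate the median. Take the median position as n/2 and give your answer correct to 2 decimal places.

Cumulative frequencies: 26, 63, 84, 106, 118, 132
n = 132; position = n/2 = 66.
This falls in the class 75 ≤ t < 90: L = 75, F = 63, f = 21, h = 15.
Median ≈ 75 + ((66 − 63) / 21) × 15 = 77.1429

77.14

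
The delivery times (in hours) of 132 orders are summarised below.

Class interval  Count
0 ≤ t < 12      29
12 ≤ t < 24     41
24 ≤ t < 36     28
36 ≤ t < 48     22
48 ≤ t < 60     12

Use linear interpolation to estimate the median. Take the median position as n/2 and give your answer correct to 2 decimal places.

Cumulative frequencies: 29, 70, 98, 120, 132
n = 132; position = n/2 = 66.
This falls in the class 12 ≤ t < 24: L = 12, F = 29, f = 41, h = 12.
Median ≈ 12 + ((66 − 29) / 41) × 12 = 22.8293

22.83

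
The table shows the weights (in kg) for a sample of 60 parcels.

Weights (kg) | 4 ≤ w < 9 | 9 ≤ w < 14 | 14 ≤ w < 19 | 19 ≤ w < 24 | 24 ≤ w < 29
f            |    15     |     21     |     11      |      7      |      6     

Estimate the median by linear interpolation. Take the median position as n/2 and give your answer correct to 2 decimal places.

Cumulative frequencies: 15, 36, 47, 54, 60
n = 60; position = n/2 = 30.
This falls in the class 9 ≤ w < 14: L = 9, F = 15, f = 21, h = 5.
Median ≈ 9 + ((30 − 15) / 21) × 5 = 12.5714

12.57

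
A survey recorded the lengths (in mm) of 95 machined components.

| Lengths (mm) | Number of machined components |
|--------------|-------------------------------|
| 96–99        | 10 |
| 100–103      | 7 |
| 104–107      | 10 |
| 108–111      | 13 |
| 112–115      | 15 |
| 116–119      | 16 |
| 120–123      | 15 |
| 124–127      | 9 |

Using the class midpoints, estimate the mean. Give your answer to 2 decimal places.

112.62

Midpoints: 97.5, 101.5, 105.5, 109.5, 113.5, 117.5, 121.5, 125.5
Σfm = 10×97.5 + 7×101.5 + 10×105.5 + 13×109.5 + 15×113.5 + 16×117.5 + 15×121.5 + 9×125.5 = 10698.5
n = Σf = 95
Mean = 10698.5 / 95 = 112.6158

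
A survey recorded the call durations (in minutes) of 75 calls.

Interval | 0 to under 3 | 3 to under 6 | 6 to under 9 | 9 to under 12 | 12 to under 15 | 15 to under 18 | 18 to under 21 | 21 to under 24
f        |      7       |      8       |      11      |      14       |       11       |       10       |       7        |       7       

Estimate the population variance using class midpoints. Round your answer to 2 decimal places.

38.20

Midpoints: 1.5, 4.5, 7.5, 10.5, 13.5, 16.5, 19.5, 22.5
n = 75, Σfm = 883.5, mean = 11.7800
Σfm² = 13272.75
Σf(m − x̄)² = Σfm² − (Σfm)²/n = 13272.75 − 883.5²/75 = 2865.1200
Population variance = 2865.1200 / 75 = 38.2016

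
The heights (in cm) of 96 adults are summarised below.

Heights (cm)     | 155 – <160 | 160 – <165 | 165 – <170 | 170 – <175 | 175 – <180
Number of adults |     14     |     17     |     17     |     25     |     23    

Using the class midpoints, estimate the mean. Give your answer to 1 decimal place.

Midpoints: 157.5, 162.5, 167.5, 172.5, 177.5
Σfm = 14×157.5 + 17×162.5 + 17×167.5 + 25×172.5 + 23×177.5 = 16210
n = Σf = 96
Mean = 16210 / 96 = 168.8542

168.9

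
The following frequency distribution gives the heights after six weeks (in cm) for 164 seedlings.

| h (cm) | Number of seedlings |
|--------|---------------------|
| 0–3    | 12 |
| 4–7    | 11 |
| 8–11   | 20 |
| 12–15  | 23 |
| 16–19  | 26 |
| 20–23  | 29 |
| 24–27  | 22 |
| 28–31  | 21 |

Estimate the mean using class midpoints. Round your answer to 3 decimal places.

Midpoints: 1.5, 5.5, 9.5, 13.5, 17.5, 21.5, 25.5, 29.5
Σfm = 12×1.5 + 11×5.5 + 20×9.5 + 23×13.5 + 26×17.5 + 29×21.5 + 22×25.5 + 21×29.5 = 2838
n = Σf = 164
Mean = 2838 / 164 = 17.3049

17.305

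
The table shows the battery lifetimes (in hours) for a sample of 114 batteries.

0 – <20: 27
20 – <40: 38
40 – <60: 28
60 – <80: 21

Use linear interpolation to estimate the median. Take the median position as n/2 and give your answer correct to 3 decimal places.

35.789

Cumulative frequencies: 27, 65, 93, 114
n = 114; position = n/2 = 57.
This falls in the class 20 – <40: L = 20, F = 27, f = 38, h = 20.
Median ≈ 20 + ((57 − 27) / 38) × 20 = 35.7895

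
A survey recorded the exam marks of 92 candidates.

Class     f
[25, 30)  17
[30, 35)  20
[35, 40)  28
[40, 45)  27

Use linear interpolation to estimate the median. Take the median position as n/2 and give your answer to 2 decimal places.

36.61

Cumulative frequencies: 17, 37, 65, 92
n = 92; position = n/2 = 46.
This falls in the class [35, 40): L = 35, F = 37, f = 28, h = 5.
Median ≈ 35 + ((46 − 37) / 28) × 5 = 36.6071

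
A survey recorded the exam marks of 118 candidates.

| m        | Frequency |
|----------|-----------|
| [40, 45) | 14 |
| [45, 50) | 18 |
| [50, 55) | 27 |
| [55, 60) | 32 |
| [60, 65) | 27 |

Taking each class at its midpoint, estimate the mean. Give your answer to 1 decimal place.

54.2

Midpoints: 42.5, 47.5, 52.5, 57.5, 62.5
Σfm = 14×42.5 + 18×47.5 + 27×52.5 + 32×57.5 + 27×62.5 = 6395
n = Σf = 118
Mean = 6395 / 118 = 54.1949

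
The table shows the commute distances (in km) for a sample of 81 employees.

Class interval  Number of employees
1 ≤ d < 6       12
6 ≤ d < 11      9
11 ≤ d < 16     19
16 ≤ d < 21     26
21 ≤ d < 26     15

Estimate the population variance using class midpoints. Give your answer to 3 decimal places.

42.120

Midpoints: 3.5, 8.5, 13.5, 18.5, 23.5
n = 81, Σfm = 1208.5, mean = 14.9198
Σfm² = 21442.25
Σf(m − x̄)² = Σfm² − (Σfm)²/n = 21442.25 − 1208.5²/81 = 3411.7284
Population variance = 3411.7284 / 81 = 42.1201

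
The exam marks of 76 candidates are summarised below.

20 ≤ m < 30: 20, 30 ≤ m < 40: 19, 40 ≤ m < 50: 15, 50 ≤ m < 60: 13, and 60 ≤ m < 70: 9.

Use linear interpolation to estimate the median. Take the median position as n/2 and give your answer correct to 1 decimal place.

Cumulative frequencies: 20, 39, 54, 67, 76
n = 76; position = n/2 = 38.
This falls in the class 30 ≤ m < 40: L = 30, F = 20, f = 19, h = 10.
Median ≈ 30 + ((38 − 20) / 19) × 10 = 39.4737

39.5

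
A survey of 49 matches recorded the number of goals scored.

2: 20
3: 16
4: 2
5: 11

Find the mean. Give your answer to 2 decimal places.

3.08

Values: 2, 3, 4, 5
Σfx = 20×2 + 16×3 + 2×4 + 11×5 = 151
n = Σf = 49
Mean = 151 / 49 = 3.0816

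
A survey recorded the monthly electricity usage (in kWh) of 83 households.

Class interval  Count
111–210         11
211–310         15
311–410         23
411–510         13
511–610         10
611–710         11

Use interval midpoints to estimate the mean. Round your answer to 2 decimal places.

Midpoints: 160.5, 260.5, 360.5, 460.5, 560.5, 660.5
Σfm = 11×160.5 + 15×260.5 + 23×360.5 + 13×460.5 + 10×560.5 + 11×660.5 = 32821.5
n = Σf = 83
Mean = 32821.5 / 83 = 395.4398

395.44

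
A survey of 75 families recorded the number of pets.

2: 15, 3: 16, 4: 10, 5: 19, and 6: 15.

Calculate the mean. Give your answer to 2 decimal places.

4.04

Values: 2, 3, 4, 5, 6
Σfx = 15×2 + 16×3 + 10×4 + 19×5 + 15×6 = 303
n = Σf = 75
Mean = 303 / 75 = 4.0400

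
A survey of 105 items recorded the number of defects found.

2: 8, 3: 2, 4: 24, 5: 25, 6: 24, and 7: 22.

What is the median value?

5

Cumulative frequencies: 8, 10, 34, 59, 83, 105
n = 105, so the median is the value in position (n+1)/2 = 53.
Position 53 falls at value 5.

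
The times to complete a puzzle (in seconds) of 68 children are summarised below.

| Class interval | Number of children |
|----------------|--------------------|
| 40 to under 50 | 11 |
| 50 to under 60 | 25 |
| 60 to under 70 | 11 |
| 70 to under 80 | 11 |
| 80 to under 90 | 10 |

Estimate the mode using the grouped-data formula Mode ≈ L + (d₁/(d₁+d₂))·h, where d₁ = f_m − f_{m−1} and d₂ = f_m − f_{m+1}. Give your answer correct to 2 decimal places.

Modal class: 50 to under 60 (highest frequency 25).
d₁ = 25 − 11 = 14, d₂ = 25 − 11 = 14
Mode ≈ 50 + (14/(14+14)) × 10 = 50 + 5.0000 = 55.0000

55.00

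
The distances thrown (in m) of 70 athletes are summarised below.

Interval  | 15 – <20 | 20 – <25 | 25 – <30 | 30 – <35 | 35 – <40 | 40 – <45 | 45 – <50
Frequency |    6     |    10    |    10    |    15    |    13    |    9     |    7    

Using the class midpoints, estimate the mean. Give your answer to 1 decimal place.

32.8

Midpoints: 17.5, 22.5, 27.5, 32.5, 37.5, 42.5, 47.5
Σfm = 6×17.5 + 10×22.5 + 10×27.5 + 15×32.5 + 13×37.5 + 9×42.5 + 7×47.5 = 2295
n = Σf = 70
Mean = 2295 / 70 = 32.7857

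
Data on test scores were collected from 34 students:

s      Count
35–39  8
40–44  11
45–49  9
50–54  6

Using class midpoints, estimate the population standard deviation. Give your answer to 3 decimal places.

Midpoints: 37, 42, 47, 52
n = 34, Σfm = 1493, mean = 43.9118
Σfm² = 66461
Σf(m − x̄)² = Σfm² − (Σfm)²/n = 66461 − 1493²/34 = 900.7353
Population variance = 900.7353 / 34 = 26.4922
Standard deviation = √26.4922 = 5.1471

5.147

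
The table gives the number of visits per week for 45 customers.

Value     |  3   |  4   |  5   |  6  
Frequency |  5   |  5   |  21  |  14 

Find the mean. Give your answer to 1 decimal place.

5.0

Values: 3, 4, 5, 6
Σfx = 5×3 + 5×4 + 21×5 + 14×6 = 224
n = Σf = 45
Mean = 224 / 45 = 4.9778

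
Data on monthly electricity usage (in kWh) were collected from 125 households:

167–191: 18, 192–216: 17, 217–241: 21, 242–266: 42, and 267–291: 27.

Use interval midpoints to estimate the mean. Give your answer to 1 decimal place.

Midpoints: 179, 204, 229, 254, 279
Σfm = 18×179 + 17×204 + 21×229 + 42×254 + 27×279 = 29700
n = Σf = 125
Mean = 29700 / 125 = 237.6000

237.6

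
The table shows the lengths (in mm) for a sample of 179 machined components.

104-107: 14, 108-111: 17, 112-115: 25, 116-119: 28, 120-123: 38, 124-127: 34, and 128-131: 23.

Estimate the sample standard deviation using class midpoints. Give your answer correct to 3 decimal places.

Midpoints: 105.5, 109.5, 113.5, 117.5, 121.5, 125.5, 129.5
n = 179, Σfm = 21328.5, mean = 119.1536
Σfm² = 2550478.75
Σf(m − x̄)² = Σfm² − (Σfm)²/n = 2550478.75 − 21328.5²/179 = 9110.5251
Sample variance = 9110.5251 / 178 = 51.1827
Standard deviation = √51.1827 = 7.1542

7.154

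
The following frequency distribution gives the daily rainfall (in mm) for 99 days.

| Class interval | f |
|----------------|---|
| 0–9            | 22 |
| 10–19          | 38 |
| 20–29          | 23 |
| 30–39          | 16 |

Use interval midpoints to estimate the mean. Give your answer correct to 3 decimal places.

17.833

Midpoints: 4.5, 14.5, 24.5, 34.5
Σfm = 22×4.5 + 38×14.5 + 23×24.5 + 16×34.5 = 1765.5
n = Σf = 99
Mean = 1765.5 / 99 = 17.8333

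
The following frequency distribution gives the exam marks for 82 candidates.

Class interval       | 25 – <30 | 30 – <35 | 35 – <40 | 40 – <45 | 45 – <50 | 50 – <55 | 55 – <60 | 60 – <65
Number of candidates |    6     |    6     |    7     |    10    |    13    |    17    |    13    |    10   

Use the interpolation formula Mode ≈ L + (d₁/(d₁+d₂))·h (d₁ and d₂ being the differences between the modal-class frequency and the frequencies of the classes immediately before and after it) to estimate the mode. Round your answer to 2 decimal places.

52.50

Modal class: 50 – <55 (highest frequency 17).
d₁ = 17 − 13 = 4, d₂ = 17 − 13 = 4
Mode ≈ 50 + (4/(4+4)) × 5 = 50 + 2.5000 = 52.5000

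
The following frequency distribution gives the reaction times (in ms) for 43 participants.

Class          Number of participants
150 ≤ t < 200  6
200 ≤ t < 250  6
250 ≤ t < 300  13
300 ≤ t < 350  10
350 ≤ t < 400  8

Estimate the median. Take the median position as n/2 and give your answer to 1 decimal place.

286.5

Cumulative frequencies: 6, 12, 25, 35, 43
n = 43; position = n/2 = 21.5.
This falls in the class 250 ≤ t < 300: L = 250, F = 12, f = 13, h = 50.
Median ≈ 250 + ((21.5 − 12) / 13) × 50 = 286.5385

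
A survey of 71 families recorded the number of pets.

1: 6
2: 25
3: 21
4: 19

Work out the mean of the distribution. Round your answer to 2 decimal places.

Values: 1, 2, 3, 4
Σfx = 6×1 + 25×2 + 21×3 + 19×4 = 195
n = Σf = 71
Mean = 195 / 71 = 2.7465

2.75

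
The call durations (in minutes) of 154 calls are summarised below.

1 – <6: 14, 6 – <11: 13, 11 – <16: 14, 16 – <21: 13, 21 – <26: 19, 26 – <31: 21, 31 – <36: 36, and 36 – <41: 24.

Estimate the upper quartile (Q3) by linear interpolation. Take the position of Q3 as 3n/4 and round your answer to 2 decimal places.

33.99

Cumulative frequencies: 14, 27, 41, 54, 73, 94, 130, 154
n = 154; position = 3n/4 = 115.5.
This falls in the class 31 – <36: L = 31, F = 94, f = 36, h = 5.
Upper quartile ≈ 31 + ((115.5 − 94) / 36) × 5 = 33.9861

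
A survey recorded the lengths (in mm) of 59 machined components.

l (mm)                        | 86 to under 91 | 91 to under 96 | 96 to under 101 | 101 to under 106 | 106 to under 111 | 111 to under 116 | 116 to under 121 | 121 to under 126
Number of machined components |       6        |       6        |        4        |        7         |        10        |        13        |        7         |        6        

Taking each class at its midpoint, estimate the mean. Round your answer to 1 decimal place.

Midpoints: 88.5, 93.5, 98.5, 103.5, 108.5, 113.5, 118.5, 123.5
Σfm = 6×88.5 + 6×93.5 + 4×98.5 + 7×103.5 + 10×108.5 + 13×113.5 + 7×118.5 + 6×123.5 = 6341.5
n = Σf = 59
Mean = 6341.5 / 59 = 107.4831

107.5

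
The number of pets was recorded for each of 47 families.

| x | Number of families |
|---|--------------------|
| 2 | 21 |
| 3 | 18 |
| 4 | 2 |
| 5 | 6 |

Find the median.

3

Cumulative frequencies: 21, 39, 41, 47
n = 47, so the median is the value in position (n+1)/2 = 24.
Position 24 falls at value 3.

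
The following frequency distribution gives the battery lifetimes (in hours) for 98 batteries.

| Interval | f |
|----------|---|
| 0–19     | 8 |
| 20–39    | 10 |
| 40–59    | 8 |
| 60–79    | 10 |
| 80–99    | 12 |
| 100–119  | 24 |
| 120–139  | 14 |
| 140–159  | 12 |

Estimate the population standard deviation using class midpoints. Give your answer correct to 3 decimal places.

42.762

Midpoints: 9.5, 29.5, 49.5, 69.5, 89.5, 109.5, 129.5, 149.5
n = 98, Σfm = 8771, mean = 89.5000
Σfm² = 964204.5
Σf(m − x̄)² = Σfm² − (Σfm)²/n = 964204.5 − 8771²/98 = 179200.0000
Population variance = 179200.0000 / 98 = 1828.5714
Standard deviation = √1828.5714 = 42.7618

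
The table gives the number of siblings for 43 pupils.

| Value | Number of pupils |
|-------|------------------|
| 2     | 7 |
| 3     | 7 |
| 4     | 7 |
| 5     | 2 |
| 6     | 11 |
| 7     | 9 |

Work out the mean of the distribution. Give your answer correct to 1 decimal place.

Values: 2, 3, 4, 5, 6, 7
Σfx = 7×2 + 7×3 + 7×4 + 2×5 + 11×6 + 9×7 = 202
n = Σf = 43
Mean = 202 / 43 = 4.6977

4.7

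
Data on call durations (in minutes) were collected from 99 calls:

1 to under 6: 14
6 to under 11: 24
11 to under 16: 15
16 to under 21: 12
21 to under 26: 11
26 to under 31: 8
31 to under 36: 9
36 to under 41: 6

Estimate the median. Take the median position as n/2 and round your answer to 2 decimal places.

Cumulative frequencies: 14, 38, 53, 65, 76, 84, 93, 99
n = 99; position = n/2 = 49.5.
This falls in the class 11 to under 16: L = 11, F = 38, f = 15, h = 5.
Median ≈ 11 + ((49.5 − 38) / 15) × 5 = 14.8333

14.83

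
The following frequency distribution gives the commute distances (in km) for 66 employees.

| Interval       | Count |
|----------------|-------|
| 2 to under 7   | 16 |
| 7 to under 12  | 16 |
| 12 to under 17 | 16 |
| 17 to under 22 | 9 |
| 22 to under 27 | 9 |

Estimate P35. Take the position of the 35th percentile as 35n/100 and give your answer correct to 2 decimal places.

9.22

Cumulative frequencies: 16, 32, 48, 57, 66
n = 66; position = 35n/100 = 23.1.
This falls in the class 7 to under 12: L = 7, F = 16, f = 16, h = 5.
35th percentile ≈ 7 + ((23.1 − 16) / 16) × 5 = 9.2188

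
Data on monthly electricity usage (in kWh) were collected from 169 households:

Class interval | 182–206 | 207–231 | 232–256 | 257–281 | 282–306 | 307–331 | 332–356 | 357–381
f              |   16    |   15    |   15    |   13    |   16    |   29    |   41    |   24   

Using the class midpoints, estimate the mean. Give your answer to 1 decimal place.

298.6

Midpoints: 194, 219, 244, 269, 294, 319, 344, 369
Σfm = 16×194 + 15×219 + 15×244 + 13×269 + 16×294 + 29×319 + 41×344 + 24×369 = 50461
n = Σf = 169
Mean = 50461 / 169 = 298.5858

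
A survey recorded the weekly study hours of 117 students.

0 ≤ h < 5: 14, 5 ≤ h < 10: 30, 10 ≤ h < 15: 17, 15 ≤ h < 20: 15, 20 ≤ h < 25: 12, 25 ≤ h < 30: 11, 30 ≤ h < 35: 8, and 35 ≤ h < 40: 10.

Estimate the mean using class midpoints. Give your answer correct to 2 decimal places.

16.60

Midpoints: 2.5, 7.5, 12.5, 17.5, 22.5, 27.5, 32.5, 37.5
Σfm = 14×2.5 + 30×7.5 + 17×12.5 + 15×17.5 + 12×22.5 + 11×27.5 + 8×32.5 + 10×37.5 = 1942.5
n = Σf = 117
Mean = 1942.5 / 117 = 16.6026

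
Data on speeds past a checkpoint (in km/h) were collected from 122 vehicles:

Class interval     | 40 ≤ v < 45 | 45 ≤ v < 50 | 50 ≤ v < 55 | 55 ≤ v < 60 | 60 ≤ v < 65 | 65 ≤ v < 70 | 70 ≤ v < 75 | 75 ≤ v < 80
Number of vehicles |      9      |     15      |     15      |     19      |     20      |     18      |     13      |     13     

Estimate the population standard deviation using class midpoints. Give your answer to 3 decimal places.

10.391

Midpoints: 42.5, 47.5, 52.5, 57.5, 62.5, 67.5, 72.5, 77.5
n = 122, Σfm = 7390, mean = 60.5738
Σfm² = 460812.5
Σf(m − x̄)² = Σfm² − (Σfm)²/n = 460812.5 − 7390²/122 = 13172.3361
Population variance = 13172.3361 / 122 = 107.9700
Standard deviation = √107.9700 = 10.3909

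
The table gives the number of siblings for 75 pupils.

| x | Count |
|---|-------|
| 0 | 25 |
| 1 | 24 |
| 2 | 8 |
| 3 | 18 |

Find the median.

1

Cumulative frequencies: 25, 49, 57, 75
n = 75, so the median is the value in position (n+1)/2 = 38.
Position 38 falls at value 1.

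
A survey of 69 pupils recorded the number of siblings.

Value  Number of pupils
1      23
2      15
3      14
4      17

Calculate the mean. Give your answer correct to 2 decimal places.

2.36

Values: 1, 2, 3, 4
Σfx = 23×1 + 15×2 + 14×3 + 17×4 = 163
n = Σf = 69
Mean = 163 / 69 = 2.3623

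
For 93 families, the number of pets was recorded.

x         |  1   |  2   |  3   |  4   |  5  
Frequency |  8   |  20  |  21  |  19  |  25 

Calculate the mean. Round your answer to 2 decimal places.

3.35

Values: 1, 2, 3, 4, 5
Σfx = 8×1 + 20×2 + 21×3 + 19×4 + 25×5 = 312
n = Σf = 93
Mean = 312 / 93 = 3.3548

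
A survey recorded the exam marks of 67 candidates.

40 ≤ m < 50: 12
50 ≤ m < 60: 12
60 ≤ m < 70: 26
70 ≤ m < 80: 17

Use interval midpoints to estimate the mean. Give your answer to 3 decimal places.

62.164

Midpoints: 45, 55, 65, 75
Σfm = 12×45 + 12×55 + 26×65 + 17×75 = 4165
n = Σf = 67
Mean = 4165 / 67 = 62.1642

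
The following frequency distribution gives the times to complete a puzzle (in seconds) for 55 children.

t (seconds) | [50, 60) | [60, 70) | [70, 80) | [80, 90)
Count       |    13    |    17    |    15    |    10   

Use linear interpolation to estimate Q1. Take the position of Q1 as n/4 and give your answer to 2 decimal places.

Cumulative frequencies: 13, 30, 45, 55
n = 55; position = n/4 = 13.75.
This falls in the class [60, 70): L = 60, F = 13, f = 17, h = 10.
Lower quartile ≈ 60 + ((13.75 − 13) / 17) × 10 = 60.4412

60.44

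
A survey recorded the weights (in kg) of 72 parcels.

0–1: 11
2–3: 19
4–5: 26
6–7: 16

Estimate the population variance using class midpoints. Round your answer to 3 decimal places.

3.907

Midpoints: 0.5, 2.5, 4.5, 6.5
n = 72, Σfm = 274, mean = 3.8056
Σfm² = 1324
Σf(m − x̄)² = Σfm² − (Σfm)²/n = 1324 − 274²/72 = 281.2778
Population variance = 281.2778 / 72 = 3.9066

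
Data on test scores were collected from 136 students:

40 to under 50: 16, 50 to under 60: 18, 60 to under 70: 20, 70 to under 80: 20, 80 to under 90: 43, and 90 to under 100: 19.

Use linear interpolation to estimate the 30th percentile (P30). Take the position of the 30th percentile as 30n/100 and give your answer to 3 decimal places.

63.400

Cumulative frequencies: 16, 34, 54, 74, 117, 136
n = 136; position = 30n/100 = 40.8.
This falls in the class 60 to under 70: L = 60, F = 34, f = 20, h = 10.
30th percentile ≈ 60 + ((40.8 − 34) / 20) × 10 = 63.4000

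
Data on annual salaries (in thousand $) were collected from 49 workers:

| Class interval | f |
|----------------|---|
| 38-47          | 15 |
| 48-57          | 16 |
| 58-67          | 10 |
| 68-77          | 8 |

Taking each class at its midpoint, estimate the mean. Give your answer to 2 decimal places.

54.74

Midpoints: 42.5, 52.5, 62.5, 72.5
Σfm = 15×42.5 + 16×52.5 + 10×62.5 + 8×72.5 = 2682.5
n = Σf = 49
Mean = 2682.5 / 49 = 54.7449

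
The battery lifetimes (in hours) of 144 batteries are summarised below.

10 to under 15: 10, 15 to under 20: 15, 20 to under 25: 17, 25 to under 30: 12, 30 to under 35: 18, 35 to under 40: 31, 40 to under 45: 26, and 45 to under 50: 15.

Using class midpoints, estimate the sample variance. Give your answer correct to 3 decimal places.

Midpoints: 12.5, 17.5, 22.5, 27.5, 32.5, 37.5, 42.5, 47.5
n = 144, Σfm = 4665, mean = 32.3958
Σfm² = 167250
Σf(m − x̄)² = Σfm² − (Σfm)²/n = 167250 − 4665²/144 = 16123.4375
Sample variance = 16123.4375 / 143 = 112.7513

112.751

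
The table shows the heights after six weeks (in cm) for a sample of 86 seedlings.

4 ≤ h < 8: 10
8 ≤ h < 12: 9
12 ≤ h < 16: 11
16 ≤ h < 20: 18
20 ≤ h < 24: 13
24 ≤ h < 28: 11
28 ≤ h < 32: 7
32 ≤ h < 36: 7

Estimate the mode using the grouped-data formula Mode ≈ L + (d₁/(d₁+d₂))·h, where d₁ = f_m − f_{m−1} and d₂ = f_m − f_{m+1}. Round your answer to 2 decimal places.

Modal class: 16 ≤ h < 20 (highest frequency 18).
d₁ = 18 − 11 = 7, d₂ = 18 − 13 = 5
Mode ≈ 16 + (7/(7+5)) × 4 = 16 + 2.3333 = 18.3333

18.33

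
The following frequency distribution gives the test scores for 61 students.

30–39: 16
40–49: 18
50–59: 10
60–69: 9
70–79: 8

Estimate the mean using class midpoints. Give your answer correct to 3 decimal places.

Midpoints: 34.5, 44.5, 54.5, 64.5, 74.5
Σfm = 16×34.5 + 18×44.5 + 10×54.5 + 9×64.5 + 8×74.5 = 3074.5
n = Σf = 61
Mean = 3074.5 / 61 = 50.4016

50.402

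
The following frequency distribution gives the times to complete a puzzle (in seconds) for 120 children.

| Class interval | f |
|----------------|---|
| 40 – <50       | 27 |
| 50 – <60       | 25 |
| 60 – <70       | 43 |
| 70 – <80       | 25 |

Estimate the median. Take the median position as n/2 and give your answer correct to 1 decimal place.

61.9

Cumulative frequencies: 27, 52, 95, 120
n = 120; position = n/2 = 60.
This falls in the class 60 – <70: L = 60, F = 52, f = 43, h = 10.
Median ≈ 60 + ((60 − 52) / 43) × 10 = 61.8605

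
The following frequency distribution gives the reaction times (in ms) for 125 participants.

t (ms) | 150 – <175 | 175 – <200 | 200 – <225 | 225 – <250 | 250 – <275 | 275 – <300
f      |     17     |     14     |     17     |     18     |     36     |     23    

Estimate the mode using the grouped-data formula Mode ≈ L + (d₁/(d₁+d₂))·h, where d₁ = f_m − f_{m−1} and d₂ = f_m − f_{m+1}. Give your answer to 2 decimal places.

264.52

Modal class: 250 – <275 (highest frequency 36).
d₁ = 36 − 18 = 18, d₂ = 36 − 23 = 13
Mode ≈ 250 + (18/(18+13)) × 25 = 250 + 14.5161 = 264.5161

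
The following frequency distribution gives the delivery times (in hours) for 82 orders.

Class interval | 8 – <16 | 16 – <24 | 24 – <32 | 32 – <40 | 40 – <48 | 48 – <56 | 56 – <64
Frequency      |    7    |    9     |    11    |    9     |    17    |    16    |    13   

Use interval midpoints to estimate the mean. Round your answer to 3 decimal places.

39.707

Midpoints: 12, 20, 28, 36, 44, 52, 60
Σfm = 7×12 + 9×20 + 11×28 + 9×36 + 17×44 + 16×52 + 13×60 = 3256
n = Σf = 82
Mean = 3256 / 82 = 39.7073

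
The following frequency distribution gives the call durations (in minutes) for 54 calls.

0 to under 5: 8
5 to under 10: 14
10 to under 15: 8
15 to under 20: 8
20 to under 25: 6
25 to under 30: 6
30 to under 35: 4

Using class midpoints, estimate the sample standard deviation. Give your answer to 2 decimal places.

9.35

Midpoints: 2.5, 7.5, 12.5, 17.5, 22.5, 27.5, 32.5
n = 54, Σfm = 795, mean = 14.7222
Σfm² = 16337.5
Σf(m − x̄)² = Σfm² − (Σfm)²/n = 16337.5 − 795²/54 = 4633.3333
Sample variance = 4633.3333 / 53 = 87.4214
Standard deviation = √87.4214 = 9.3499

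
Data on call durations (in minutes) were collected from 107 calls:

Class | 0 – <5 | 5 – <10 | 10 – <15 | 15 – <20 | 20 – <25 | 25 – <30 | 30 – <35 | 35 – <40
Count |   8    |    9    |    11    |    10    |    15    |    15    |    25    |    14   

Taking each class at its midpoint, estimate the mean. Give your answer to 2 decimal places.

Midpoints: 2.5, 7.5, 12.5, 17.5, 22.5, 27.5, 32.5, 37.5
Σfm = 8×2.5 + 9×7.5 + 11×12.5 + 10×17.5 + 15×22.5 + 15×27.5 + 25×32.5 + 14×37.5 = 2487.5
n = Σf = 107
Mean = 2487.5 / 107 = 23.2477

23.25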